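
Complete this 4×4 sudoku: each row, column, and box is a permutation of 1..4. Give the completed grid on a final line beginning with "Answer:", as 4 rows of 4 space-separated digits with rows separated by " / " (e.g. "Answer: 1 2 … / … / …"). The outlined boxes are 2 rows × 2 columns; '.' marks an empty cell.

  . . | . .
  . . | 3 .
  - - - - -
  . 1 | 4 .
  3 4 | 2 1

Step 1. [r2c2∈{2}] nothing but 2 survives at r2c2 ⇒ r2c2=2.
Step 2. [r2c1∈{1,4}] across row 2, 1 lands solely at r2c1. So r2c1=1.
Step 3. [r1c1∈{4}] r1c1 is down to just 4. So r1c1=4.
Step 4. [r1c4∈{2}] nothing but 2 survives at r1c4. So r1c4=2.
Step 5. [r1c3∈{1}] r1c3's peers cover all but 1. So r1c3=1.
Step 6. [r2c4∈{4}] nothing but 4 survives at r2c4 ⇒ r2c4=4.
Step 7. [r3c1∈{2}] r3c1's peers cover all but 2, so r3c1=2.
Step 8. [r1c2∈{3}] r1c2 is down to just 3 ⇒ r1c2=3.
Step 9. [r3c4∈{3}] r3c4's peers cover all but 3 ⇒ r3c4=3.

Answer: 4 3 1 2 / 1 2 3 4 / 2 1 4 3 / 3 4 2 1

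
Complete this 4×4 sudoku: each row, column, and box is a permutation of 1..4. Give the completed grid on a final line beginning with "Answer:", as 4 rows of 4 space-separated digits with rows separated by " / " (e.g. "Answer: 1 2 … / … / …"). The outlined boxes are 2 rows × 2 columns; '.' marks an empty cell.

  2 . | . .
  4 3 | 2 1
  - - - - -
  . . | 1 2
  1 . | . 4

Step 1. [r4c3∈{3}] r4c3's peers cover all but 3, so r4c3=3.
Step 2. [r1c3∈{4}] nothing but 4 survives at r1c3 ⇒ r1c3=4.
Step 3. [r3c1∈{3}] nothing but 3 survives at r3c1, so r3c1=3.
Step 4. [r4c2∈{2}] r4c2's peers cover all but 2. So r4c2=2.
Step 5. [r3c2∈{4}] r3c2 has the single candidate 4, so r3c2=4.
Step 6. [r1c4∈{3}] r1c4's peers cover all but 3, so r1c4=3.
Step 7. [r1c2∈{1}] r1c2 is down to just 1. So r1c2=1.

Answer: 2 1 4 3 / 4 3 2 1 / 3 4 1 2 / 1 2 3 4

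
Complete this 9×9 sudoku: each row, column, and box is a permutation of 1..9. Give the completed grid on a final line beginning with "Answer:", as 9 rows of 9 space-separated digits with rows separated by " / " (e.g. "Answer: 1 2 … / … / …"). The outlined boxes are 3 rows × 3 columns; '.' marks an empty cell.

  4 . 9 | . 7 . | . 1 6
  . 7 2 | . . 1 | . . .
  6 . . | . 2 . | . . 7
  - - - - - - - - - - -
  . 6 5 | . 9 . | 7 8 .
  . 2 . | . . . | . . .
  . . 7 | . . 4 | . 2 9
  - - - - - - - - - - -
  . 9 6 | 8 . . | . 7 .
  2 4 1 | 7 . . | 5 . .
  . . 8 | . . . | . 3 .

Step 1. [r4c9∈{1,3,4}] row 4 places 4 nowhere but r4c9, so r4c9=4.
Step 2. [r7c1∈{3,5}] across box 7, 3 lands solely at r7c1 ⇒ r7c1=3.
Step 3. [r3c3∈{3}] r3c3 is down to just 3, so r3c3=3.
Step 4. [r9c2∈{5}] r9c2's peers cover all but 5. So r9c2=5.
Step 5. [r6c2∈{1,3,8}] col 2 places 3 nowhere but r6c2. So r6c2=3.
Step 6. [r2c1∈{5,8}] 5 has one home in col 1: r2c1, so r2c1=5.
Step 7. [r5c9∈{1,3,5}] r5c9 is the only open cell in col 9 admitting 5, so r5c9=5.
Step 8. [r5c7∈{1,3,6}] r5c7 is the only open cell in box 6 admitting 3 ⇒ r5c7=3.
Step 9. [r6c7∈{1,6}] in box 6, 1 fits only at r6c7 ⇒ r6c7=1.
Step 10. [r9c7∈{2,4,6,9}] col 7 places 6 nowhere but r9c7, so r9c7=6.
Step 11. [r7c7∈{2,4}] r7c7 is the only open cell in box 9 admitting 4. So r7c7=4.
Step 12. [r3c8∈{4,5,9}] across col 8, 5 lands solely at r3c8, so r3c8=5.
Step 13. [r3c4∈{4,9}] across row 3, 4 lands solely at r3c4. So r3c4=4.
Step 14. [r2c9∈{3,8}] r2c9 is the only open cell in col 9 admitting 3, so r2c9=3.
Step 15. [r5c8∈{6}] r5c8's peers cover all but 6 ⇒ r5c8=6.
Step 16. [r5c4∈{1}] r5c4 is down to just 1 ⇒ r5c4=1.
Step 17. [r5c5∈{8}] r5c5's peers cover all but 8. So r5c5=8.
Step 18. [r8c6∈{3,6,9}] across col 6, 6 lands solely at r8c6. So r8c6=6.
Step 19. [r1c2∈{8}] r1c2 has the single candidate 8, so r1c2=8.
Step 20. [r2c7∈{8,9}] across row 2, 8 lands solely at r2c7, so r2c7=8.
Step 21. [r2c5∈{6}] r2c5 has the single candidate 6 ⇒ r2c5=6.
Step 22. [r2c4∈{9}] r2c4 has the single candidate 9 ⇒ r2c4=9.
Step 23. [r9c4∈{2}] r9c4 is down to just 2 ⇒ r9c4=2.
Step 24. [r6c5∈{5}] r6c5 has the single candidate 5, so r6c5=5.
Step 25. [r4c4∈{3}] nothing but 3 survives at r4c4 ⇒ r4c4=3.
Step 26. [r7c5∈{1}] r7c5's peers cover all but 1. So r7c5=1.
Step 27. [r1c4∈{5}] nothing but 5 survives at r1c4 ⇒ r1c4=5.
Step 28. [r5c6∈{7}] r5c6's peers cover all but 7 ⇒ r5c6=7.
Step 29. [r1c7∈{2}] only 2 remains possible at r1c7, so r1c7=2.
Step 30. [r2c8∈{4}] r2c8's peers cover all but 4. So r2c8=4.
Step 31. [r9c5∈{4}] only 4 remains possible at r9c5, so r9c5=4.
Step 32. [r3c7∈{9}] nothing but 9 survives at r3c7, so r3c7=9.
Step 33. [r1c6∈{3}] nothing but 3 survives at r1c6, so r1c6=3.
Step 34. [r5c1∈{9}] nothing but 9 survives at r5c1, so r5c1=9.
Step 35. [r3c6∈{8}] only 8 remains possible at r3c6. So r3c6=8.
Step 36. [r3c2∈{1}] r3c2 is down to just 1, so r3c2=1.
Step 37. [r5c3∈{4}] r5c3's peers cover all but 4. So r5c3=4.
Step 38. [r9c1∈{7}] only 7 remains possible at r9c1. So r9c1=7.
Step 39. [r8c8∈{9}] nothing but 9 survives at r8c8 ⇒ r8c8=9.
Step 40. [r6c4∈{6}] r6c4 has the single candidate 6 ⇒ r6c4=6.
Step 41. [r9c9∈{1}] only 1 remains possible at r9c9 ⇒ r9c9=1.
Step 42. [r6c1∈{8}] r6c1 is down to just 8 ⇒ r6c1=8.
Step 43. [r7c6∈{5}] r7c6 has the single candidate 5. So r7c6=5.
Step 44. [r8c5∈{3}] only 3 remains possible at r8c5, so r8c5=3.
Step 45. [r4c1∈{1}] r4c1 is down to just 1 ⇒ r4c1=1.
Step 46. [r9c6∈{9}] r9c6's peers cover all but 9, so r9c6=9.
Step 47. [r8c9∈{8}] r8c9 has the single candidate 8, so r8c9=8.
Step 48. [r4c6∈{2}] r4c6 is down to just 2, so r4c6=2.
Step 49. [r7c9∈{2}] only 2 remains possible at r7c9. So r7c9=2.

Answer: 4 8 9 5 7 3 2 1 6 / 5 7 2 9 6 1 8 4 3 / 6 1 3 4 2 8 9 5 7 / 1 6 5 3 9 2 7 8 4 / 9 2 4 1 8 7 3 6 5 / 8 3 7 6 5 4 1 2 9 / 3 9 6 8 1 5 4 7 2 / 2 4 1 7 3 6 5 9 8 / 7 5 8 2 4 9 6 3 1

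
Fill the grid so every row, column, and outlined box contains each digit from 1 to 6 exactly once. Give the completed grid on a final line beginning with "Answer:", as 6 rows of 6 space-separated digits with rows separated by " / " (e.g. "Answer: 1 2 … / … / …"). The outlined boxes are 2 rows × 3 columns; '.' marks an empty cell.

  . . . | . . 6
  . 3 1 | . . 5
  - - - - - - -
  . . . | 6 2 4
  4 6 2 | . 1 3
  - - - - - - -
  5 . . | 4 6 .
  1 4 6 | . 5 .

Step 1. [r2c4∈{2}] nothing but 2 survives at r2c4. So r2c4=2.
Step 2. [r1c5∈{3,4}] r1c5 is the only open cell in col 5 admitting 3. So r1c5=3.
Step 3. [r5c2∈{2}] r5c2 has the single candidate 2, so r5c2=2.
Step 4. [r1c2∈{5}] r1c2 has the single candidate 5, so r1c2=5.
Step 5. [r3c1∈{3}] r3c1 has the single candidate 3, so r3c1=3.
Step 6. [r1c4∈{1}] r1c4 has the single candidate 1 ⇒ r1c4=1.
Step 7. [r5c3∈{3}] r5c3's peers cover all but 3. So r5c3=3.
Step 8. [r4c4∈{5}] r4c4's peers cover all but 5 ⇒ r4c4=5.
Step 9. [r2c1∈{6}] r2c1 is down to just 6 ⇒ r2c1=6.
Step 10. [r6c4∈{3}] r6c4 is down to just 3, so r6c4=3.
Step 11. [r3c2∈{1}] only 1 remains possible at r3c2. So r3c2=1.
Step 12. [r5c6∈{1}] only 1 remains possible at r5c6 ⇒ r5c6=1.
Step 13. [r1c1∈{2}] nothing but 2 survives at r1c1 ⇒ r1c1=2.
Step 14. [r1c3∈{4}] r1c3's peers cover all but 4 ⇒ r1c3=4.
Step 15. [r2c5∈{4}] nothing but 4 survives at r2c5 ⇒ r2c5=4.
Step 16. [r6c6∈{2}] only 2 remains possible at r6c6 ⇒ r6c6=2.
Step 17. [r3c3∈{5}] r3c3's peers cover all but 5. So r3c3=5.

Answer: 2 5 4 1 3 6 / 6 3 1 2 4 5 / 3 1 5 6 2 4 / 4 6 2 5 1 3 / 5 2 3 4 6 1 / 1 4 6 3 5 2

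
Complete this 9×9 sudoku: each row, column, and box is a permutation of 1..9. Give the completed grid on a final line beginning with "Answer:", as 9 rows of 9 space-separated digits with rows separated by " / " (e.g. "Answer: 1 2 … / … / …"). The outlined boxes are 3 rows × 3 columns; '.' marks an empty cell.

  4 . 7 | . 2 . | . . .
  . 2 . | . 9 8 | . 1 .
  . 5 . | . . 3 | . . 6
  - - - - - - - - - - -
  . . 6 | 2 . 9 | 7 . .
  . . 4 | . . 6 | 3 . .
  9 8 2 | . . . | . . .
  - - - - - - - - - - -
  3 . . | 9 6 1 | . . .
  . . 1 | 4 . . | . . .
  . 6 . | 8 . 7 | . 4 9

Step 1. [r1c6∈{5}] only 5 remains possible at r1c6. So r1c6=5.
Step 2. [r6c4∈{1,3,5,7}] col 4 places 3 nowhere but r6c4 ⇒ r6c4=3.
Step 3. [r5c4∈{1,5,7}] in col 4, 5 fits only at r5c4, so r5c4=5.
Step 4. [r4c1∈{1,5}] in box 4, 5 fits only at r4c1, so r4c1=5.
Step 5. [r4c8∈{8}] r4c8 is down to just 8, so r4c8=8.
Step 6. [r3c5∈{1,4,7}] 4 has one home in box 2: r3c5 ⇒ r3c5=4.
Step 7. [r3c3∈{8,9}] col 3 places 9 nowhere but r3c3. So r3c3=9.
Step 8. [r4c5∈{1}] r4c5 is down to just 1 ⇒ r4c5=1.
Step 9. [r7c3∈{5,8}] in col 3, 8 fits only at r7c3. So r7c3=8.
Step 10. [r8c6∈{2}] nothing but 2 survives at r8c6 ⇒ r8c6=2.
Step 11. [r8c1∈{7}] r8c1 is down to just 7 ⇒ r8c1=7.
Step 12. [r4c9∈{4}] r4c9 has the single candidate 4. So r4c9=4.
Step 13. [r5c1∈{1}] only 1 remains possible at r5c1, so r5c1=1.
Step 14. [r9c7∈{1,2,5}] across row 9, 1 lands solely at r9c7. So r9c7=1.
Step 15. [r3c4∈{1,7}] across row 3, 1 lands solely at r3c4 ⇒ r3c4=1.
Step 16. [r3c8∈{2,7}] across row 3, 7 lands solely at r3c8 ⇒ r3c8=7.
Step 17. [r3c7∈{2,8}] across row 3, 2 lands solely at r3c7. So r3c7=2.
Step 18. [r7c7∈{5}] r7c7's peers cover all but 5 ⇒ r7c7=5.
Step 19. [r7c8∈{2}] r7c8's peers cover all but 2. So r7c8=2.
Step 20. [r6c7∈{6}] nothing but 6 survives at r6c7, so r6c7=6.
Step 21. [r8c7∈{8}] r8c7 is down to just 8. So r8c7=8.
Step 22. [r8c9∈{3}] r8c9 is down to just 3, so r8c9=3.
Step 23. [r1c8∈{3,9}] r1c8 is the only open cell in col 8 admitting 3 ⇒ r1c8=3.
Step 24. [r9c3∈{5}] nothing but 5 survives at r9c3, so r9c3=5.
Step 25. [r2c9∈{5}] r2c9 has the single candidate 5 ⇒ r2c9=5.
Step 26. [r1c4∈{6}] r1c4 is down to just 6 ⇒ r1c4=6.
Step 27. [r5c2∈{7}] r5c2's peers cover all but 7, so r5c2=7.
Step 28. [r2c3∈{3}] nothing but 3 survives at r2c3 ⇒ r2c3=3.
Step 29. [r1c9∈{8}] r1c9 has the single candidate 8. So r1c9=8.
Step 30. [r6c5∈{7}] r6c5 is down to just 7, so r6c5=7.
Step 31. [r9c5∈{3}] r9c5 is down to just 3. So r9c5=3.
Step 32. [r7c2∈{4}] r7c2 is down to just 4. So r7c2=4.
Step 33. [r6c8∈{5}] r6c8's peers cover all but 5 ⇒ r6c8=5.
Step 34. [r8c8∈{6}] only 6 remains possible at r8c8 ⇒ r8c8=6.
Step 35. [r8c2∈{9}] r8c2 has the single candidate 9. So r8c2=9.
Step 36. [r3c1∈{8}] r3c1 is down to just 8, so r3c1=8.
Step 37. [r7c9∈{7}] r7c9's peers cover all but 7 ⇒ r7c9=7.
Step 38. [r6c6∈{4}] r6c6 is down to just 4 ⇒ r6c6=4.
Step 39. [r1c2∈{1}] r1c2 is down to just 1. So r1c2=1.
Step 40. [r5c5∈{8}] nothing but 8 survives at r5c5 ⇒ r5c5=8.
Step 41. [r1c7∈{9}] r1c7's peers cover all but 9 ⇒ r1c7=9.
Step 42. [r9c1∈{2}] nothing but 2 survives at r9c1. So r9c1=2.
Step 43. [r8c5∈{5}] r8c5's peers cover all but 5, so r8c5=5.
Step 44. [r4c2∈{3}] nothing but 3 survives at r4c2. So r4c2=3.
Step 45. [r6c9∈{1}] r6c9's peers cover all but 1 ⇒ r6c9=1.
Step 46. [r5c9∈{2}] r5c9 is down to just 2 ⇒ r5c9=2.
Step 47. [r5c8∈{9}] r5c8 is down to just 9, so r5c8=9.
Step 48. [r2c1∈{6}] r2c1 is down to just 6, so r2c1=6.
Step 49. [r2c7∈{4}] r2c7's peers cover all but 4 ⇒ r2c7=4.
Step 50. [r2c4∈{7}] only 7 remains possible at r2c4 ⇒ r2c4=7.

Answer: 4 1 7 6 2 5 9 3 8 / 6 2 3 7 9 8 4 1 5 / 8 5 9 1 4 3 2 7 6 / 5 3 6 2 1 9 7 8 4 / 1 7 4 5 8 6 3 9 2 / 9 8 2 3 7 4 6 5 1 / 3 4 8 9 6 1 5 2 7 / 7 9 1 4 5 2 8 6 3 / 2 6 5 8 3 7 1 4 9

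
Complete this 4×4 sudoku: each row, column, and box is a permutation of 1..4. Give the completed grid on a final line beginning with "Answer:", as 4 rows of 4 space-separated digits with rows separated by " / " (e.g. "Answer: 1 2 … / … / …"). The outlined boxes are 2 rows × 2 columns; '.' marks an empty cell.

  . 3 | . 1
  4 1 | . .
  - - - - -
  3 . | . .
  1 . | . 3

Step 1. [r3c4∈{2,4}] r3c4 is the only open cell in col 4 admitting 4. So r3c4=4.
Step 2. [r4c3∈{2}] r4c3 has the single candidate 2. So r4c3=2.
Step 3. [r4c2∈{4}] nothing but 4 survives at r4c2. So r4c2=4.
Step 4. [r1c3∈{4}] only 4 remains possible at r1c3. So r1c3=4.
Step 5. [r1c1∈{2}] only 2 remains possible at r1c1, so r1c1=2.
Step 6. [r3c2∈{2}] nothing but 2 survives at r3c2. So r3c2=2.
Step 7. [r3c3∈{1}] r3c3 is down to just 1 ⇒ r3c3=1.
Step 8. [r2c3∈{3}] only 3 remains possible at r2c3 ⇒ r2c3=3.
Step 9. [r2c4∈{2}] r2c4 has the single candidate 2. So r2c4=2.

Answer: 2 3 4 1 / 4 1 3 2 / 3 2 1 4 / 1 4 2 3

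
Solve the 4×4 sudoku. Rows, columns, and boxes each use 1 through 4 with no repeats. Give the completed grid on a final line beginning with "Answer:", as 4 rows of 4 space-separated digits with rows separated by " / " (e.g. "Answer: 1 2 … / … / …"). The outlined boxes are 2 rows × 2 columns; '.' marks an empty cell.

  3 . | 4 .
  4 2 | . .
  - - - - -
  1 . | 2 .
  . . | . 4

Step 1. [r3c4∈{3}] r3c4 is down to just 3. So r3c4=3.
Step 2. [r2c4∈{1}] nothing but 1 survives at r2c4, so r2c4=1.
Step 3. [r2c3∈{3}] only 3 remains possible at r2c3. So r2c3=3.
Step 4. [r4c1∈{2}] only 2 remains possible at r4c1. So r4c1=2.
Step 5. [r3c2∈{4}] nothing but 4 survives at r3c2. So r3c2=4.
Step 6. [r1c4∈{2}] nothing but 2 survives at r1c4. So r1c4=2.
Step 7. [r1c2∈{1}] r1c2 has the single candidate 1, so r1c2=1.
Step 8. [r4c2∈{3}] r4c2 is down to just 3, so r4c2=3.
Step 9. [r4c3∈{1}] only 1 remains possible at r4c3, so r4c3=1.

Answer: 3 1 4 2 / 4 2 3 1 / 1 4 2 3 / 2 3 1 4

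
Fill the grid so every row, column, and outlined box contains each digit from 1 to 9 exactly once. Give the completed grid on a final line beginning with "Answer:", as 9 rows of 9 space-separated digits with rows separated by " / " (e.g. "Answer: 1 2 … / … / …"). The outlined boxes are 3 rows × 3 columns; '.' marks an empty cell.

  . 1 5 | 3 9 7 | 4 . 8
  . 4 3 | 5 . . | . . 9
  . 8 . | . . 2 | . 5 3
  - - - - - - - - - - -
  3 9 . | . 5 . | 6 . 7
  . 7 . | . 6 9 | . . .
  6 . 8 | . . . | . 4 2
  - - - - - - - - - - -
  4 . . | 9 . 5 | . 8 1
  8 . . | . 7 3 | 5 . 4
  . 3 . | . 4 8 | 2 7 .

Step 1. [r6c6∈{1}] r6c6 has the single candidate 1. So r6c6=1.
Step 2. [r3c3∈{6,7,9}] 6 has one home in box 1: r3c3, so r3c3=6.
Step 3. [r4c8∈{1}] only 1 remains possible at r4c8, so r4c8=1.
Step 4. [r3c4∈{1,4}] across row 3, 4 lands solely at r3c4 ⇒ r3c4=4.
Step 5. [r1c1∈{2}] nothing but 2 survives at r1c1, so r1c1=2.
Step 6. [r7c5∈{2}] r7c5 is down to just 2. So r7c5=2.
Step 7. [r9c1∈{1,5,9}] across row 9, 5 lands solely at r9c1, so r9c1=5.
Step 8. [r5c3∈{1,2,4}] r5c3 is the only open cell in row 5 admitting 4 ⇒ r5c3=4.
Step 9. [r7c7∈{3}] nothing but 3 survives at r7c7 ⇒ r7c7=3.
Step 10. [r8c8∈{6,9}] in col 8, 9 fits only at r8c8. So r8c8=9.
Step 11. [r3c5∈{1}] r3c5's peers cover all but 1, so r3c5=1.
Step 12. [r5c4∈{2,8}] 2 has one home in row 5: r5c4, so r5c4=2.
Step 13. [r3c7∈{7}] only 7 remains possible at r3c7 ⇒ r3c7=7.
Step 14. [r8c2∈{2,6}] col 2 places 2 nowhere but r8c2. So r8c2=2.
Step 15. [r8c3∈{1}] only 1 remains possible at r8c3, so r8c3=1.
Step 16. [r1c8∈{6}] r1c8's peers cover all but 6, so r1c8=6.
Step 17. [r9c4∈{1,6}] in row 9, 1 fits only at r9c4. So r9c4=1.
Step 18. [r6c5∈{3}] r6c5 has the single candidate 3, so r6c5=3.
Step 19. [r5c7∈{8}] nothing but 8 survives at r5c7 ⇒ r5c7=8.
Step 20. [r9c9∈{6}] only 6 remains possible at r9c9 ⇒ r9c9=6.
Step 21. [r4c4∈{8}] nothing but 8 survives at r4c4. So r4c4=8.
Step 22. [r2c1∈{7}] nothing but 7 survives at r2c1, so r2c1=7.
Step 23. [r7c2∈{6}] only 6 remains possible at r7c2. So r7c2=6.
Step 24. [r7c3∈{7}] only 7 remains possible at r7c3 ⇒ r7c3=7.
Step 25. [r9c3∈{9}] r9c3 is down to just 9. So r9c3=9.
Step 26. [r3c1∈{9}] r3c1 has the single candidate 9. So r3c1=9.
Step 27. [r5c8∈{3}] nothing but 3 survives at r5c8 ⇒ r5c8=3.
Step 28. [r6c2∈{5}] r6c2 has the single candidate 5 ⇒ r6c2=5.
Step 29. [r6c4∈{7}] r6c4 has the single candidate 7, so r6c4=7.
Step 30. [r6c7∈{9}] r6c7's peers cover all but 9 ⇒ r6c7=9.
Step 31. [r5c1∈{1}] only 1 remains possible at r5c1 ⇒ r5c1=1.
Step 32. [r2c7∈{1}] r2c7 has the single candidate 1, so r2c7=1.
Step 33. [r5c9∈{5}] r5c9 has the single candidate 5. So r5c9=5.
Step 34. [r2c6∈{6}] r2c6 is down to just 6. So r2c6=6.
Step 35. [r8c4∈{6}] r8c4 is down to just 6. So r8c4=6.
Step 36. [r4c6∈{4}] nothing but 4 survives at r4c6. So r4c6=4.
Step 37. [r4c3∈{2}] r4c3's peers cover all but 2, so r4c3=2.
Step 38. [r2c8∈{2}] r2c8 is down to just 2. So r2c8=2.
Step 39. [r2c5∈{8}] r2c5's peers cover all but 8. So r2c5=8.

Answer: 2 1 5 3 9 7 4 6 8 / 7 4 3 5 8 6 1 2 9 / 9 8 6 4 1 2 7 5 3 / 3 9 2 8 5 4 6 1 7 / 1 7 4 2 6 9 8 3 5 / 6 5 8 7 3 1 9 4 2 / 4 6 7 9 2 5 3 8 1 / 8 2 1 6 7 3 5 9 4 / 5 3 9 1 4 8 2 7 6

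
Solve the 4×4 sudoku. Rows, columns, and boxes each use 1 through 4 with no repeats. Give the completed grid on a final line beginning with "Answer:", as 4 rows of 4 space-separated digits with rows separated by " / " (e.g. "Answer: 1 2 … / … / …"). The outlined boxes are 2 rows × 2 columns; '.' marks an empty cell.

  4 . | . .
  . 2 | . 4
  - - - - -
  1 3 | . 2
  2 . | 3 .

Step 1. [r2c3∈{1}] r2c3's peers cover all but 1. So r2c3=1.
Step 2. [r2c1∈{3}] r2c1 is down to just 3. So r2c1=3.
Step 3. [r4c4∈{1}] only 1 remains possible at r4c4. So r4c4=1.
Step 4. [r1c2∈{1}] r1c2's peers cover all but 1, so r1c2=1.
Step 5. [r4c2∈{4}] nothing but 4 survives at r4c2 ⇒ r4c2=4.
Step 6. [r3c3∈{4}] r3c3 has the single candidate 4, so r3c3=4.
Step 7. [r1c4∈{3}] nothing but 3 survives at r1c4 ⇒ r1c4=3.
Step 8. [r1c3∈{2}] r1c3's peers cover all but 2. So r1c3=2.

Answer: 4 1 2 3 / 3 2 1 4 / 1 3 4 2 / 2 4 3 1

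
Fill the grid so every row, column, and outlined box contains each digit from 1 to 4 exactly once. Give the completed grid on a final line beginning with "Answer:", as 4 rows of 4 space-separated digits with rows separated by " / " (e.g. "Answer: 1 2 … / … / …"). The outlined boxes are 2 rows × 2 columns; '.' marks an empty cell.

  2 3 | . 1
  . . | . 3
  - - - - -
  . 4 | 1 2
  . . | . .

Step 1. [r2c2∈{1}] r2c2 is down to just 1. So r2c2=1.
Step 2. [r1c3∈{4}] r1c3 has the single candidate 4, so r1c3=4.
Step 3. [r4c1∈{1,3}] in row 4, 1 fits only at r4c1 ⇒ r4c1=1.
Step 4. [r2c3∈{2}] r2c3's peers cover all but 2, so r2c3=2.
Step 5. [r3c1∈{3}] only 3 remains possible at r3c1 ⇒ r3c1=3.
Step 6. [r2c1∈{4}] nothing but 4 survives at r2c1 ⇒ r2c1=4.
Step 7. [r4c2∈{2}] only 2 remains possible at r4c2, so r4c2=2.
Step 8. [r4c3∈{3}] r4c3 has the single candidate 3. So r4c3=3.
Step 9. [r4c4∈{4}] r4c4 has the single candidate 4, so r4c4=4.

Answer: 2 3 4 1 / 4 1 2 3 / 3 4 1 2 / 1 2 3 4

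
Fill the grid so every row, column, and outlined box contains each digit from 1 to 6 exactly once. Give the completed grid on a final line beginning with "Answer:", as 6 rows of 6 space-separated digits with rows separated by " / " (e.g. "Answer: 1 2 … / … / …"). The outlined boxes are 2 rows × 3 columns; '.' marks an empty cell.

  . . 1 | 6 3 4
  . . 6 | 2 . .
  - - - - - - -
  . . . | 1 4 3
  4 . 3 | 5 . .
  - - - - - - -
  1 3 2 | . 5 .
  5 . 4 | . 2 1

Step 1. [r1c2∈{2,5}] in row 1, 5 fits only at r1c2, so r1c2=5.
Step 2. [r3c1∈{2,6}] 6 has one home in col 1: r3c1. So r3c1=6.
Step 3. [r4c6∈{2,6}] in col 6, 2 fits only at r4c6 ⇒ r4c6=2.
Step 4. [r2c1∈{3}] r2c1 is down to just 3, so r2c1=3.
Step 5. [r4c2∈{1}] nothing but 1 survives at r4c2 ⇒ r4c2=1.
Step 6. [r4c5∈{6}] r4c5 has the single candidate 6. So r4c5=6.
Step 7. [r3c3∈{5}] only 5 remains possible at r3c3 ⇒ r3c3=5.
Step 8. [r5c4∈{4}] r5c4 has the single candidate 4. So r5c4=4.
Step 9. [r2c5∈{1}] r2c5 has the single candidate 1, so r2c5=1.
Step 10. [r2c2∈{4}] only 4 remains possible at r2c2 ⇒ r2c2=4.
Step 11. [r3c2∈{2}] only 2 remains possible at r3c2 ⇒ r3c2=2.
Step 12. [r6c2∈{6}] r6c2 is down to just 6, so r6c2=6.
Step 13. [r2c6∈{5}] r2c6's peers cover all but 5 ⇒ r2c6=5.
Step 14. [r6c4∈{3}] r6c4 has the single candidate 3 ⇒ r6c4=3.
Step 15. [r5c6∈{6}] nothing but 6 survives at r5c6. So r5c6=6.
Step 16. [r1c1∈{2}] only 2 remains possible at r1c1 ⇒ r1c1=2.

Answer: 2 5 1 6 3 4 / 3 4 6 2 1 5 / 6 2 5 1 4 3 / 4 1 3 5 6 2 / 1 3 2 4 5 6 / 5 6 4 3 2 1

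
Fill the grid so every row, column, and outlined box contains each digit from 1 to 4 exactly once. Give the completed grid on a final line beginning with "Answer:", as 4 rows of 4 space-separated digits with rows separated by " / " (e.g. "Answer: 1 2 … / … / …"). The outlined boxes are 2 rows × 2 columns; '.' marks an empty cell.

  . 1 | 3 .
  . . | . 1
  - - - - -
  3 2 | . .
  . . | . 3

Step 1. [r4c2∈{4}] r4c2's peers cover all but 4 ⇒ r4c2=4.
Step 2. [r1c4∈{2,4}] 2 has one home in col 4: r1c4. So r1c4=2.
Step 3. [r3c3∈{1,4}] 1 has one home in row 3: r3c3, so r3c3=1.
Step 4. [r2c3∈{4}] r2c3's peers cover all but 4, so r2c3=4.
Step 5. [r2c1∈{2}] r2c1 is down to just 2 ⇒ r2c1=2.
Step 6. [r1c1∈{4}] r1c1 is down to just 4, so r1c1=4.
Step 7. [r3c4∈{4}] only 4 remains possible at r3c4 ⇒ r3c4=4.
Step 8. [r2c2∈{3}] only 3 remains possible at r2c2. So r2c2=3.
Step 9. [r4c3∈{2}] only 2 remains possible at r4c3, so r4c3=2.
Step 10. [r4c1∈{1}] r4c1 is down to just 1. So r4c1=1.

Answer: 4 1 3 2 / 2 3 4 1 / 3 2 1 4 / 1 4 2 3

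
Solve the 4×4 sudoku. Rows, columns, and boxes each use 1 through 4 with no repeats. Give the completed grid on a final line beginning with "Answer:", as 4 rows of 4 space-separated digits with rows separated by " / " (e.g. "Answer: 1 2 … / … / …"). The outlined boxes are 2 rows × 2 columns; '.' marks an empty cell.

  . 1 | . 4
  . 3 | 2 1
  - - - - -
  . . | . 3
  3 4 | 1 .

Step 1. [r3c1∈{1,2}] 1 has one home in row 3: r3c1 ⇒ r3c1=1.
Step 2. [r1c1∈{2}] nothing but 2 survives at r1c1. So r1c1=2.
Step 3. [r2c1∈{4}] r2c1's peers cover all but 4, so r2c1=4.
Step 4. [r3c2∈{2}] r3c2 has the single candidate 2 ⇒ r3c2=2.
Step 5. [r3c3∈{4}] nothing but 4 survives at r3c3, so r3c3=4.
Step 6. [r4c4∈{2}] r4c4 has the single candidate 2. So r4c4=2.
Step 7. [r1c3∈{3}] r1c3's peers cover all but 3, so r1c3=3.

Answer: 2 1 3 4 / 4 3 2 1 / 1 2 4 3 / 3 4 1 2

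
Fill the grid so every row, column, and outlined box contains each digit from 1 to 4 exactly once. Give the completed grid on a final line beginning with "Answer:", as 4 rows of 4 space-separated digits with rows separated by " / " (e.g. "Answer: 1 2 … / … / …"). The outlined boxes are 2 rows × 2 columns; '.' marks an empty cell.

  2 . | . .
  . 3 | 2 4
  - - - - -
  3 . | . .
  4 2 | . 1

Step 1. [r1c3∈{1,3}] col 3 places 1 nowhere but r1c3 ⇒ r1c3=1.
Step 2. [r3c3∈{4}] nothing but 4 survives at r3c3. So r3c3=4.
Step 3. [r3c2∈{1}] nothing but 1 survives at r3c2 ⇒ r3c2=1.
Step 4. [r2c1∈{1}] r2c1's peers cover all but 1. So r2c1=1.
Step 5. [r1c4∈{3}] r1c4's peers cover all but 3. So r1c4=3.
Step 6. [r1c2∈{4}] r1c2 has the single candidate 4 ⇒ r1c2=4.
Step 7. [r4c3∈{3}] r4c3's peers cover all but 3 ⇒ r4c3=3.
Step 8. [r3c4∈{2}] r3c4 has the single candidate 2 ⇒ r3c4=2.

Answer: 2 4 1 3 / 1 3 2 4 / 3 1 4 2 / 4 2 3 1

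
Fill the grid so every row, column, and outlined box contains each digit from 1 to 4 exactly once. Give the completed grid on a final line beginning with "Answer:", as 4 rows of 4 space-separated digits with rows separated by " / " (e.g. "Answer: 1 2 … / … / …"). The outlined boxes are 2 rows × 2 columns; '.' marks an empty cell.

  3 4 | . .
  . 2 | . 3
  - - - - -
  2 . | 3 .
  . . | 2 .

Step 1. [r3c2∈{1}] r3c2 is down to just 1 ⇒ r3c2=1.
Step 2. [r1c3∈{1}] r1c3 is down to just 1, so r1c3=1.
Step 3. [r4c4∈{1,4}] 1 has one home in row 4: r4c4 ⇒ r4c4=1.
Step 4. [r3c4∈{4}] r3c4 has the single candidate 4. So r3c4=4.
Step 5. [r2c1∈{1}] r2c1 is down to just 1 ⇒ r2c1=1.
Step 6. [r2c3∈{4}] only 4 remains possible at r2c3 ⇒ r2c3=4.
Step 7. [r4c1∈{4}] only 4 remains possible at r4c1, so r4c1=4.
Step 8. [r4c2∈{3}] nothing but 3 survives at r4c2, so r4c2=3.
Step 9. [r1c4∈{2}] r1c4's peers cover all but 2. So r1c4=2.

Answer: 3 4 1 2 / 1 2 4 3 / 2 1 3 4 / 4 3 2 1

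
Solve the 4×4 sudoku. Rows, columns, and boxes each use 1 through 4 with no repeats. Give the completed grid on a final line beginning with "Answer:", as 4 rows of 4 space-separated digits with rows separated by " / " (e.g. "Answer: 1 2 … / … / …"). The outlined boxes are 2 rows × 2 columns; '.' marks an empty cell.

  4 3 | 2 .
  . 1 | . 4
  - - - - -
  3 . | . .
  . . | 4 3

Step 1. [r4c2∈{2}] nothing but 2 survives at r4c2. So r4c2=2.
Step 2. [r3c3∈{1}] nothing but 1 survives at r3c3 ⇒ r3c3=1.
Step 3. [r4c1∈{1}] only 1 remains possible at r4c1, so r4c1=1.
Step 4. [r1c4∈{1}] r1c4's peers cover all but 1. So r1c4=1.
Step 5. [r2c3∈{3}] nothing but 3 survives at r2c3. So r2c3=3.
Step 6. [r3c2∈{4}] r3c2 is down to just 4, so r3c2=4.
Step 7. [r2c1∈{2}] r2c1 has the single candidate 2. So r2c1=2.
Step 8. [r3c4∈{2}] only 2 remains possible at r3c4, so r3c4=2.

Answer: 4 3 2 1 / 2 1 3 4 / 3 4 1 2 / 1 2 4 3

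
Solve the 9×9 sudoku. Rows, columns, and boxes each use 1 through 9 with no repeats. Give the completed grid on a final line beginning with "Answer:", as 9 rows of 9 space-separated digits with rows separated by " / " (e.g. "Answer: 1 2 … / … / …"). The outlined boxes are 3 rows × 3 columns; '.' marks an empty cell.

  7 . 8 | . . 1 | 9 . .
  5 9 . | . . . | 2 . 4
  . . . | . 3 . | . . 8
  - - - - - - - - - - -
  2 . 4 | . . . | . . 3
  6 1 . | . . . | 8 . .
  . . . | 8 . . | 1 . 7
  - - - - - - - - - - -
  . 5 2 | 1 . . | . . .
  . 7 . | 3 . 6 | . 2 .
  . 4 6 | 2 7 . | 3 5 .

Step 1. [r7c8∈{4,6,7,8,9}] in col 8, 8 fits only at r7c8 ⇒ r7c8=8.
Step 2. [r8c5∈{4,5,8,9}] in row 8, 5 fits only at r8c5 ⇒ r8c5=5.
Step 3. [r5c3∈{3,5,7,9}] col 3 places 7 nowhere but r5c3 ⇒ r5c3=7.
Step 4. [r5c6∈{2,3,4,5,9}] r5c6 is the only open cell in row 5 admitting 3 ⇒ r5c6=3.
Step 5. [r3c3∈{1}] r3c3's peers cover all but 1 ⇒ r3c3=1.
Step 6. [r8c3∈{9}] r8c3's peers cover all but 9, so r8c3=9.
Step 7. [r6c1∈{3,9}] across col 1, 9 lands solely at r6c1 ⇒ r6c1=9.
Step 8. [r2c8∈{1,3,6,7}] across row 2, 1 lands solely at r2c8 ⇒ r2c8=1.
Step 9. [r3c8∈{6,7}] 7 has one home in col 8: r3c8 ⇒ r3c8=7.
Step 10. [r5c9∈{2,5,9}] 2 has one home in col 9: r5c9. So r5c9=2.
Step 11. [r5c4∈{4,5,9}] in row 5, 5 fits only at r5c4, so r5c4=5.
Step 12. [r3c6∈{2,4,5,9}] col 6 places 5 nowhere but r3c6. So r3c6=5.
Step 13. [r3c7∈{6}] r3c7 is down to just 6. So r3c7=6.
Step 14. [r1c5∈{2,4,6}] box 2 places 2 nowhere but r1c5, so r1c5=2.
Step 15. [r9c6∈{8,9}] in box 8, 8 fits only at r9c6, so r9c6=8.
Step 16. [r2c6∈{7}] r2c6's peers cover all but 7, so r2c6=7.
Step 17. [r4c6∈{9}] r4c6 has the single candidate 9, so r4c6=9.
Step 18. [r5c5∈{4}] nothing but 4 survives at r5c5, so r5c5=4.
Step 19. [r6c5∈{6}] r6c5 is down to just 6. So r6c5=6.
Step 20. [r1c4∈{4,6}] row 1 places 4 nowhere but r1c4, so r1c4=4.
Step 21. [r9c9∈{1,9}] in row 9, 9 fits only at r9c9. So r9c9=9.
Step 22. [r6c2∈{3}] nothing but 3 survives at r6c2 ⇒ r6c2=3.
Step 23. [r8c1∈{1,8}] in row 8, 8 fits only at r8c1. So r8c1=8.
Step 24. [r8c7∈{4}] r8c7 is down to just 4. So r8c7=4.
Step 25. [r7c1∈{3}] r7c1's peers cover all but 3 ⇒ r7c1=3.
Step 26. [r3c2∈{2}] r3c2 is down to just 2, so r3c2=2.
Step 27. [r1c2∈{6}] only 6 remains possible at r1c2 ⇒ r1c2=6.
Step 28. [r8c9∈{1}] r8c9 is down to just 1. So r8c9=1.
Step 29. [r4c8∈{6}] r4c8's peers cover all but 6 ⇒ r4c8=6.
Step 30. [r7c7∈{7}] nothing but 7 survives at r7c7 ⇒ r7c7=7.
Step 31. [r3c4∈{9}] r3c4's peers cover all but 9, so r3c4=9.
Step 32. [r6c6∈{2}] r6c6 is down to just 2. So r6c6=2.
Step 33. [r4c4∈{7}] only 7 remains possible at r4c4 ⇒ r4c4=7.
Step 34. [r2c3∈{3}] r2c3 is down to just 3 ⇒ r2c3=3.
Step 35. [r9c1∈{1}] nothing but 1 survives at r9c1, so r9c1=1.
Step 36. [r2c4∈{6}] only 6 remains possible at r2c4 ⇒ r2c4=6.
Step 37. [r4c2∈{8}] r4c2 is down to just 8 ⇒ r4c2=8.
Step 38. [r4c7∈{5}] r4c7's peers cover all but 5 ⇒ r4c7=5.
Step 39. [r6c8∈{4}] r6c8 has the single candidate 4. So r6c8=4.
Step 40. [r7c5∈{9}] r7c5 has the single candidate 9 ⇒ r7c5=9.
Step 41. [r7c6∈{4}] nothing but 4 survives at r7c6 ⇒ r7c6=4.
Step 42. [r2c5∈{8}] r2c5 has the single candidate 8, so r2c5=8.
Step 43. [r5c8∈{9}] r5c8's peers cover all but 9, so r5c8=9.
Step 44. [r7c9∈{6}] nothing but 6 survives at r7c9. So r7c9=6.
Step 45. [r4c5∈{1}] r4c5 has the single candidate 1, so r4c5=1.
Step 46. [r1c9∈{5}] r1c9 is down to just 5, so r1c9=5.
Step 47. [r6c3∈{5}] r6c3 is down to just 5, so r6c3=5.
Step 48. [r3c1∈{4}] r3c1's peers cover all but 4, so r3c1=4.
Step 49. [r1c8∈{3}] only 3 remains possible at r1c8. So r1c8=3.

Answer: 7 6 8 4 2 1 9 3 5 / 5 9 3 6 8 7 2 1 4 / 4 2 1 9 3 5 6 7 8 / 2 8 4 7 1 9 5 6 3 / 6 1 7 5 4 3 8 9 2 / 9 3 5 8 6 2 1 4 7 / 3 5 2 1 9 4 7 8 6 / 8 7 9 3 5 6 4 2 1 / 1 4 6 2 7 8 3 5 9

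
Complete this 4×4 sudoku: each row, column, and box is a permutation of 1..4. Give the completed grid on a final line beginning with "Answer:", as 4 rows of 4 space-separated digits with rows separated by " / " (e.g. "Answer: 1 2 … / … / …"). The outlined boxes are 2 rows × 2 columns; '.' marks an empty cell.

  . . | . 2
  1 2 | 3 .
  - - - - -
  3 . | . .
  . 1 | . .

Step 1. [r3c2∈{4}] r3c2's peers cover all but 4. So r3c2=4.
Step 2. [r1c3∈{1,4}] r1c3 is the only open cell in row 1 admitting 1, so r1c3=1.
Step 3. [r4c3∈{2,4}] r4c3 is the only open cell in col 3 admitting 4. So r4c3=4.
Step 4. [r2c4∈{4}] only 4 remains possible at r2c4. So r2c4=4.
Step 5. [r1c2∈{3}] r1c2's peers cover all but 3, so r1c2=3.
Step 6. [r4c1∈{2}] only 2 remains possible at r4c1 ⇒ r4c1=2.
Step 7. [r3c4∈{1}] r3c4 has the single candidate 1 ⇒ r3c4=1.
Step 8. [r1c1∈{4}] only 4 remains possible at r1c1, so r1c1=4.
Step 9. [r4c4∈{3}] nothing but 3 survives at r4c4. So r4c4=3.
Step 10. [r3c3∈{2}] r3c3 has the single candidate 2, so r3c3=2.

Answer: 4 3 1 2 / 1 2 3 4 / 3 4 2 1 / 2 1 4 3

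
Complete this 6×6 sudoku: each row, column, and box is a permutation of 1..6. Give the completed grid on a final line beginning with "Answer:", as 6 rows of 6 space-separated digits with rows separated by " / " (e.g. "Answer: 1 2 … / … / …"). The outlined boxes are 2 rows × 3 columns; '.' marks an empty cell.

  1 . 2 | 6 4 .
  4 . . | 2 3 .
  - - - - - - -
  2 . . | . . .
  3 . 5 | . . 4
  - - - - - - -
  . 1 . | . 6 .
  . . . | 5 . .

Step 1. [r6c2∈{2,3,4,6}] col 2 places 2 nowhere but r6c2, so r6c2=2.
Step 2. [r3c3∈{1,4,6}] r3c3 is the only open cell in col 3 admitting 1. So r3c3=1.
Step 3. [r3c6∈{3,5,6}] r3c6 is the only open cell in col 6 admitting 6 ⇒ r3c6=6.
Step 4. [r6c3∈{3,4,6}] 4 has one home in row 6: r6c3 ⇒ r6c3=4.
Step 5. [r6c6∈{1,3}] across row 6, 3 lands solely at r6c6, so r6c6=3.
Step 6. [r1c6∈{5}] r1c6 has the single candidate 5, so r1c6=5.
Step 7. [r4c2∈{6}] nothing but 6 survives at r4c2. So r4c2=6.
Step 8. [r4c4∈{1}] nothing but 1 survives at r4c4 ⇒ r4c4=1.
Step 9. [r2c6∈{1}] only 1 remains possible at r2c6 ⇒ r2c6=1.
Step 10. [r5c1∈{5}] r5c1 has the single candidate 5. So r5c1=5.
Step 11. [r1c2∈{3}] r1c2 has the single candidate 3, so r1c2=3.
Step 12. [r3c4∈{3}] r3c4 has the single candidate 3 ⇒ r3c4=3.
Step 13. [r6c1∈{6}] r6c1 has the single candidate 6 ⇒ r6c1=6.
Step 14. [r4c5∈{2}] nothing but 2 survives at r4c5, so r4c5=2.
Step 15. [r3c5∈{5}] r3c5 is down to just 5. So r3c5=5.
Step 16. [r5c3∈{3}] nothing but 3 survives at r5c3. So r5c3=3.
Step 17. [r6c5∈{1}] r6c5 has the single candidate 1, so r6c5=1.
Step 18. [r2c3∈{6}] nothing but 6 survives at r2c3. So r2c3=6.
Step 19. [r3c2∈{4}] only 4 remains possible at r3c2, so r3c2=4.
Step 20. [r5c4∈{4}] r5c4 is down to just 4, so r5c4=4.
Step 21. [r2c2∈{5}] r2c2 has the single candidate 5, so r2c2=5.
Step 22. [r5c6∈{2}] r5c6 is down to just 2, so r5c6=2.

Answer: 1 3 2 6 4 5 / 4 5 6 2 3 1 / 2 4 1 3 5 6 / 3 6 5 1 2 4 / 5 1 3 4 6 2 / 6 2 4 5 1 3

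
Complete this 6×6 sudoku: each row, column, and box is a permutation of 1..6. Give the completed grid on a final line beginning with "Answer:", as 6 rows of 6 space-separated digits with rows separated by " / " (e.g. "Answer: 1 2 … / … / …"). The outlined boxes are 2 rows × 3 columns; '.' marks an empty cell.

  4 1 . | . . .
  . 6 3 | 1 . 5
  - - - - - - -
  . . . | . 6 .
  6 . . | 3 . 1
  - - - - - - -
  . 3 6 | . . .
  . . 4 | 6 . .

Step 1. [r1c4∈{2}] r1c4's peers cover all but 2. So r1c4=2.
Step 2. [r3c3∈{1,2,5}] across col 3, 1 lands solely at r3c3. So r3c3=1.
Step 3. [r4c3∈{2,5}] col 3 places 2 nowhere but r4c3 ⇒ r4c3=2.
Step 4. [r6c2∈{2,5}] r6c2 is the only open cell in col 2 admitting 2 ⇒ r6c2=2.
Step 5. [r5c5∈{1,2,4,5}] col 5 places 2 nowhere but r5c5, so r5c5=2.
Step 6. [r6c5∈{1,3,5}] in col 5, 1 fits only at r6c5 ⇒ r6c5=1.
Step 7. [r5c4∈{4,5}] across box 6, 5 lands solely at r5c4 ⇒ r5c4=5.
Step 8. [r3c4∈{4}] only 4 remains possible at r3c4, so r3c4=4.
Step 9. [r3c2∈{5}] only 5 remains possible at r3c2 ⇒ r3c2=5.
Step 10. [r1c6∈{3,6}] row 1 places 6 nowhere but r1c6. So r1c6=6.
Step 11. [r2c5∈{4}] only 4 remains possible at r2c5. So r2c5=4.
Step 12. [r5c1∈{1}] nothing but 1 survives at r5c1 ⇒ r5c1=1.
Step 13. [r1c3∈{5}] only 5 remains possible at r1c3 ⇒ r1c3=5.
Step 14. [r4c5∈{5}] r4c5 has the single candidate 5. So r4c5=5.
Step 15. [r3c6∈{2}] r3c6 is down to just 2. So r3c6=2.
Step 16. [r5c6∈{4}] r5c6's peers cover all but 4, so r5c6=4.
Step 17. [r4c2∈{4}] only 4 remains possible at r4c2, so r4c2=4.
Step 18. [r2c1∈{2}] nothing but 2 survives at r2c1 ⇒ r2c1=2.
Step 19. [r6c6∈{3}] r6c6's peers cover all but 3, so r6c6=3.
Step 20. [r3c1∈{3}] r3c1 has the single candidate 3 ⇒ r3c1=3.
Step 21. [r1c5∈{3}] only 3 remains possible at r1c5. So r1c5=3.
Step 22. [r6c1∈{5}] r6c1 has the single candidate 5. So r6c1=5.

Answer: 4 1 5 2 3 6 / 2 6 3 1 4 5 / 3 5 1 4 6 2 / 6 4 2 3 5 1 / 1 3 6 5 2 4 / 5 2 4 6 1 3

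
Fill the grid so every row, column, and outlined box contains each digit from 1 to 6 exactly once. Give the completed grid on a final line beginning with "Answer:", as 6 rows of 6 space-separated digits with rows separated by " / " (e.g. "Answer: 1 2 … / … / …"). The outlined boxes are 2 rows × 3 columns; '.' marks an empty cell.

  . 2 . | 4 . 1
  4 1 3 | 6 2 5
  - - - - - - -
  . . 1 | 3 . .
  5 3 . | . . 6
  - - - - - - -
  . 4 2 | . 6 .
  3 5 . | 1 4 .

Step 1. [r3c1∈{2,6}] across col 1, 2 lands solely at r3c1. So r3c1=2.
Step 2. [r6c3∈{6}] r6c3's peers cover all but 6, so r6c3=6.
Step 3. [r3c5∈{5}] only 5 remains possible at r3c5 ⇒ r3c5=5.
Step 4. [r3c6∈{4}] r3c6's peers cover all but 4. So r3c6=4.
Step 5. [r5c4∈{5}] only 5 remains possible at r5c4. So r5c4=5.
Step 6. [r4c4∈{2}] r4c4 has the single candidate 2, so r4c4=2.
Step 7. [r4c5∈{1}] nothing but 1 survives at r4c5. So r4c5=1.
Step 8. [r5c1∈{1}] r5c1 has the single candidate 1. So r5c1=1.
Step 9. [r1c1∈{6}] r1c1 is down to just 6, so r1c1=6.
Step 10. [r1c3∈{5}] nothing but 5 survives at r1c3, so r1c3=5.
Step 11. [r5c6∈{3}] r5c6 is down to just 3. So r5c6=3.
Step 12. [r1c5∈{3}] r1c5's peers cover all but 3, so r1c5=3.
Step 13. [r4c3∈{4}] nothing but 4 survives at r4c3 ⇒ r4c3=4.
Step 14. [r3c2∈{6}] only 6 remains possible at r3c2, so r3c2=6.
Step 15. [r6c6∈{2}] r6c6 is down to just 2, so r6c6=2.

Answer: 6 2 5 4 3 1 / 4 1 3 6 2 5 / 2 6 1 3 5 4 / 5 3 4 2 1 6 / 1 4 2 5 6 3 / 3 5 6 1 4 2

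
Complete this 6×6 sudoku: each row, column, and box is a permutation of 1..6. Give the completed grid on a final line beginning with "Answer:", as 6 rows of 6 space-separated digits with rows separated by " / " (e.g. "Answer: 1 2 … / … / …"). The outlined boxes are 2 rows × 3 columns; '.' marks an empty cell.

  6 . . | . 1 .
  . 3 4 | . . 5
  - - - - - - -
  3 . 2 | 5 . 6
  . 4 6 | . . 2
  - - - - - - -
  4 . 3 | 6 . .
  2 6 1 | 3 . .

Step 1. [r5c2∈{5}] r5c2 is down to just 5 ⇒ r5c2=5.
Step 2. [r6c6∈{4}] r6c6 has the single candidate 4. So r6c6=4.
Step 3. [r2c4∈{2}] only 2 remains possible at r2c4 ⇒ r2c4=2.
Step 4. [r4c1∈{1,5}] r4c1 is the only open cell in row 4 admitting 5, so r4c1=5.
Step 5. [r3c5∈{4}] nothing but 4 survives at r3c5 ⇒ r3c5=4.
Step 6. [r5c5∈{2}] r5c5's peers cover all but 2 ⇒ r5c5=2.
Step 7. [r1c3∈{5}] r1c3 is down to just 5, so r1c3=5.
Step 8. [r1c6∈{3}] only 3 remains possible at r1c6, so r1c6=3.
Step 9. [r6c5∈{5}] only 5 remains possible at r6c5 ⇒ r6c5=5.
Step 10. [r5c6∈{1}] r5c6 is down to just 1. So r5c6=1.
Step 11. [r1c2∈{2}] nothing but 2 survives at r1c2, so r1c2=2.
Step 12. [r3c2∈{1}] only 1 remains possible at r3c2. So r3c2=1.
Step 13. [r4c4∈{1}] r4c4 has the single candidate 1 ⇒ r4c4=1.
Step 14. [r2c1∈{1}] only 1 remains possible at r2c1 ⇒ r2c1=1.
Step 15. [r1c4∈{4}] r1c4's peers cover all but 4, so r1c4=4.
Step 16. [r2c5∈{6}] r2c5 is down to just 6, so r2c5=6.
Step 17. [r4c5∈{3}] r4c5 is down to just 3, so r4c5=3.

Answer: 6 2 5 4 1 3 / 1 3 4 2 6 5 / 3 1 2 5 4 6 / 5 4 6 1 3 2 / 4 5 3 6 2 1 / 2 6 1 3 5 4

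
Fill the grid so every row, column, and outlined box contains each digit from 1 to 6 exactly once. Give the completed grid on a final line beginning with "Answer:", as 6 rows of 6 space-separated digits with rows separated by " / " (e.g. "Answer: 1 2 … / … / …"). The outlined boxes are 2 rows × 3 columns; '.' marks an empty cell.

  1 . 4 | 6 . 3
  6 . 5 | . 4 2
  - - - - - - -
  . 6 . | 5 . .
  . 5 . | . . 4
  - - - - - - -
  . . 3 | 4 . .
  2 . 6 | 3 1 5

Step 1. [r4c4∈{1,2}] col 4 places 2 nowhere but r4c4 ⇒ r4c4=2.
Step 2. [r4c5∈{3,6}] r4c5 is the only open cell in row 4 admitting 6, so r4c5=6.
Step 3. [r3c5∈{3}] r3c5's peers cover all but 3, so r3c5=3.
Step 4. [r4c3∈{1}] only 1 remains possible at r4c3, so r4c3=1.
Step 5. [r1c5∈{5}] r1c5's peers cover all but 5. So r1c5=5.
Step 6. [r3c1∈{4}] r3c1 is down to just 4, so r3c1=4.
Step 7. [r5c6∈{6}] r5c6's peers cover all but 6, so r5c6=6.
Step 8. [r2c4∈{1}] r2c4 is down to just 1 ⇒ r2c4=1.
Step 9. [r3c6∈{1}] r3c6 has the single candidate 1 ⇒ r3c6=1.
Step 10. [r1c2∈{2}] r1c2's peers cover all but 2, so r1c2=2.
Step 11. [r2c2∈{3}] r2c2 is down to just 3, so r2c2=3.
Step 12. [r5c5∈{2}] r5c5 has the single candidate 2. So r5c5=2.
Step 13. [r6c2∈{4}] nothing but 4 survives at r6c2 ⇒ r6c2=4.
Step 14. [r5c2∈{1}] r5c2 is down to just 1, so r5c2=1.
Step 15. [r4c1∈{3}] r4c1 is down to just 3 ⇒ r4c1=3.
Step 16. [r3c3∈{2}] r3c3 is down to just 2. So r3c3=2.
Step 17. [r5c1∈{5}] r5c1 has the single candidate 5 ⇒ r5c1=5.

Answer: 1 2 4 6 5 3 / 6 3 5 1 4 2 / 4 6 2 5 3 1 / 3 5 1 2 6 4 / 5 1 3 4 2 6 / 2 4 6 3 1 5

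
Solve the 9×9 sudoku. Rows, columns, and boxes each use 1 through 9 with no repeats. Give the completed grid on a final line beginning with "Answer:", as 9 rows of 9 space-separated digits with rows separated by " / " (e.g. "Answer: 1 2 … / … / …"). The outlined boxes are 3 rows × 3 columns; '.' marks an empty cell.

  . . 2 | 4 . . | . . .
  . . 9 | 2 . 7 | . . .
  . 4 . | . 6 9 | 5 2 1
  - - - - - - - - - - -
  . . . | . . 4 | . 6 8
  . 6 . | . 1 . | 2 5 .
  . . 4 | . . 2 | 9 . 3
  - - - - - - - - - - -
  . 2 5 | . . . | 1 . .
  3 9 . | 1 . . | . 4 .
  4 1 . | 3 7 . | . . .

Step 1. [r4c7∈{7}] r4c7's peers cover all but 7. So r4c7=7.
Step 2. [r3c4∈{8}] r3c4 is down to just 8, so r3c4=8.
Step 3. [r3c1∈{7}] only 7 remains possible at r3c1, so r3c1=7.
Step 4. [r2c1∈{1,5,6,8}] across row 2, 1 lands solely at r2c1 ⇒ r2c1=1.
Step 5. [r1c1∈{5,6,8}] in box 1, 6 fits only at r1c1 ⇒ r1c1=6.
Step 6. [r7c1∈{8}] r7c1 is down to just 8, so r7c1=8.
Step 7. [r6c1∈{5}] r6c1 is down to just 5 ⇒ r6c1=5.
Step 8. [r4c2∈{3}] only 3 remains possible at r4c2 ⇒ r4c2=3.
Step 9. [r7c6∈{6}] only 6 remains possible at r7c6. So r7c6=6.
Step 10. [r7c4∈{9}] r7c4 is down to just 9, so r7c4=9.
Step 11. [r9c9∈{2,5,6,9}] across row 9, 2 lands solely at r9c9, so r9c9=2.
Step 12. [r9c6∈{5,8}] in row 9, 5 fits only at r9c6, so r9c6=5.
Step 13. [r2c7∈{3,4,6,8}] 4 has one home in col 7: r2c7 ⇒ r2c7=4.
Step 14. [r1c7∈{3,8}] in col 7, 3 fits only at r1c7. So r1c7=3.
Step 15. [r6c5∈{8}] r6c5 has the single candidate 8, so r6c5=8.
Step 16. [r8c3∈{6,7}] 7 has one home in box 7: r8c3, so r8c3=7.
Step 17. [r2c8∈{8}] only 8 remains possible at r2c8, so r2c8=8.
Step 18. [r1c5∈{5}] r1c5's peers cover all but 5 ⇒ r1c5=5.
Step 19. [r1c9∈{7,9}] 9 has one home in col 9: r1c9, so r1c9=9.
Step 20. [r9c7∈{6,8}] row 9 places 8 nowhere but r9c7. So r9c7=8.
Step 21. [r5c4∈{7}] r5c4 has the single candidate 7. So r5c4=7.
Step 22. [r8c7∈{6}] nothing but 6 survives at r8c7 ⇒ r8c7=6.
Step 23. [r1c8∈{7}] r1c8 is down to just 7, so r1c8=7.
Step 24. [r4c5∈{9}] r4c5 is down to just 9, so r4c5=9.
Step 25. [r6c4∈{6}] only 6 remains possible at r6c4. So r6c4=6.
Step 26. [r9c3∈{6}] only 6 remains possible at r9c3. So r9c3=6.
Step 27. [r8c5∈{2}] r8c5's peers cover all but 2 ⇒ r8c5=2.
Step 28. [r8c9∈{5}] r8c9 is down to just 5, so r8c9=5.
Step 29. [r9c8∈{9}] only 9 remains possible at r9c8. So r9c8=9.
Step 30. [r4c3∈{1}] r4c3 has the single candidate 1 ⇒ r4c3=1.
Step 31. [r3c3∈{3}] r3c3 is down to just 3, so r3c3=3.
Step 32. [r5c6∈{3}] r5c6 is down to just 3 ⇒ r5c6=3.
Step 33. [r7c9∈{7}] r7c9 has the single candidate 7. So r7c9=7.
Step 34. [r2c2∈{5}] only 5 remains possible at r2c2. So r2c2=5.
Step 35. [r4c1∈{2}] only 2 remains possible at r4c1. So r4c1=2.
Step 36. [r7c8∈{3}] r7c8 has the single candidate 3. So r7c8=3.
Step 37. [r2c9∈{6}] r2c9's peers cover all but 6. So r2c9=6.
Step 38. [r1c6∈{1}] r1c6's peers cover all but 1. So r1c6=1.
Step 39. [r7c5∈{4}] r7c5's peers cover all but 4. So r7c5=4.
Step 40. [r4c4∈{5}] r4c4 is down to just 5 ⇒ r4c4=5.
Step 41. [r5c9∈{4}] r5c9 has the single candidate 4. So r5c9=4.
Step 42. [r5c3∈{8}] nothing but 8 survives at r5c3. So r5c3=8.
Step 43. [r2c5∈{3}] nothing but 3 survives at r2c5 ⇒ r2c5=3.
Step 44. [r6c8∈{1}] only 1 remains possible at r6c8. So r6c8=1.
Step 45. [r6c2∈{7}] nothing but 7 survives at r6c2 ⇒ r6c2=7.
Step 46. [r1c2∈{8}] nothing but 8 survives at r1c2. So r1c2=8.
Step 47. [r5c1∈{9}] r5c1 has the single candidate 9. So r5c1=9.
Step 48. [r8c6∈{8}] nothing but 8 survives at r8c6. So r8c6=8.

Answer: 6 8 2 4 5 1 3 7 9 / 1 5 9 2 3 7 4 8 6 / 7 4 3 8 6 9 5 2 1 / 2 3 1 5 9 4 7 6 8 / 9 6 8 7 1 3 2 5 4 / 5 7 4 6 8 2 9 1 3 / 8 2 5 9 4 6 1 3 7 / 3 9 7 1 2 8 6 4 5 / 4 1 6 3 7 5 8 9 2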